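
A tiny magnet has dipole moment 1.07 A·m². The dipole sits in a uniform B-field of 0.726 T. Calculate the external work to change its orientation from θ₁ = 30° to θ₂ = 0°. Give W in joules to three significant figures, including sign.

W_ext = ΔU = −mB cosθ₂ + mB cosθ₁ = mB(cosθ₁ − cosθ₂).
W = (1.07)(0.726)·(cos30° − cos0°) = (0.7768)·(-0.1340) = -0.1041 J.

W ≈ -0.104 J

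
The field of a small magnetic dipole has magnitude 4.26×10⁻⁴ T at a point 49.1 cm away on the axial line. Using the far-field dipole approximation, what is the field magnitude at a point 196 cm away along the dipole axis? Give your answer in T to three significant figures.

B ≈ 6.70×10⁻⁶ T

Dipole fields scale as 1/r³ in the far field; the geometry is the same at both points.
B₂ = B₁ · (r₁/r₂)³ = 4.26×10⁻⁴ · (49.1/196)³.
(r₁/r₂)³ = (0.2505)³ = 0.01572.
B₂ ≈ 6.697×10⁻⁶ T.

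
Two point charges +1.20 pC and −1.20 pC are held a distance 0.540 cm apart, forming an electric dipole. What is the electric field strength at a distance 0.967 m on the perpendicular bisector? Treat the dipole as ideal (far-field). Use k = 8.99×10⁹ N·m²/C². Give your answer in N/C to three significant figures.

Dipole moment p = qd = (1.20×10⁻¹² C)(0.00540 m) = 6.48×10⁻¹⁵ C·m.
In the equatorial plane E = kp/r³.
E = (8.99×10⁹)(6.48×10⁻¹⁵) / (0.967)³ = 6.443×10⁻⁵ N/C.

E ≈ 6.44×10⁻⁵ N/C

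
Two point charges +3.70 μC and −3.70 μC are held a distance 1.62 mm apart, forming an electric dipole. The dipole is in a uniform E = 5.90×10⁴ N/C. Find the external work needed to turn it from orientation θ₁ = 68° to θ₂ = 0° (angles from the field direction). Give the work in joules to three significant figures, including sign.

Dipole moment p = qd = (3.70×10⁻⁶ C)(0.00162 m) = 5.994×10⁻⁹ C·m.
W_ext = ΔU = U(θ₂) − U(θ₁) = −pE cosθ₂ − (−pE cosθ₁) = pE(cosθ₁ − cosθ₂).
W = (5.994×10⁻⁹)(5.90×10⁴)·(cos68° − cos0°) = (3.536×10⁻⁴)·(-0.6254) = -2.212×10⁻⁴ J.

W ≈ -2.21×10⁻⁴ J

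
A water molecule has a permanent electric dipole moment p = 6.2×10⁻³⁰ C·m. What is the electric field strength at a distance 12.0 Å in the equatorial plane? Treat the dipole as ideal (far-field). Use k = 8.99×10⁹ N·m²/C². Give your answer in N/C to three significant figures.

E ≈ 3.23×10⁷ N/C

On the perpendicular bisector E = kp/r³ (half the axial value at the same distance).
E = (8.99×10⁹)(6.20×10⁻³⁰) / (1.20×10⁻⁹)³ = 3.226×10⁷ N/C.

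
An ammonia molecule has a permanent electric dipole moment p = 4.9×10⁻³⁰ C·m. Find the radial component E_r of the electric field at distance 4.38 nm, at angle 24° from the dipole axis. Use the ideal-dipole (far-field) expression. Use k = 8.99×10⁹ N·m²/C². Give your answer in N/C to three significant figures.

For a dipole, E_r = (2kp cosθ)/r³.
kp/r³ = (8.99×10⁹)(4.90×10⁻³⁰)/(4.38×10⁻⁹)³ = 5.242×10⁵ N/C.
E_r = 2·5.242×10⁵·cos24° = 9.578×10⁵ N/C.

E_r ≈ 9.58×10⁵ N/C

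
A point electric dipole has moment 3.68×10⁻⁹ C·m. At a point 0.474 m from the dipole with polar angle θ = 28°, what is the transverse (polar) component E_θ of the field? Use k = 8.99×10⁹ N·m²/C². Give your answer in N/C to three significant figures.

For a dipole, E_θ = (kp sinθ)/r³.
kp/r³ = (8.99×10⁹)(3.68×10⁻⁹)/(0.474)³ = 310.7 N/C.
E_θ = 310.7·sin28° = 145.8 N/C.

E_θ ≈ 146 N/C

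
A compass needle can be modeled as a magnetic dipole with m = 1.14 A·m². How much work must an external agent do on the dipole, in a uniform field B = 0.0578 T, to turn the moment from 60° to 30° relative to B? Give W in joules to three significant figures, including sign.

W ≈ -0.0241 J

W_ext = ΔU = −mB cosθ₂ + mB cosθ₁ = mB(cosθ₁ − cosθ₂).
W = (1.14)(0.0578)·(cos60° − cos30°) = (0.06589)·(-0.3660) = -0.02412 J.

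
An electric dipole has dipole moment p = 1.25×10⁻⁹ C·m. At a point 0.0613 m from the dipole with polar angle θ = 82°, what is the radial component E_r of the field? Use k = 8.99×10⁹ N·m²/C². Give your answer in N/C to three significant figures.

E_r ≈ 1.36×10⁴ N/C

For a dipole, E_r = (2kp cosθ)/r³.
kp/r³ = (8.99×10⁹)(1.25×10⁻⁹)/(0.0613)³ = 4.879×10⁴ N/C.
E_r = 2·4.879×10⁴·cos82° = 1.358×10⁴ N/C.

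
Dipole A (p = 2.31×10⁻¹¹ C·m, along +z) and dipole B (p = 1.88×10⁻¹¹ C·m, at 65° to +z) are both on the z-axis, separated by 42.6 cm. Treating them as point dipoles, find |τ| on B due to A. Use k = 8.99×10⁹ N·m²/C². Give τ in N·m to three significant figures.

τ ≈ 9.15×10⁻¹¹ N·m

The second dipole sits on the axis of the first, so the field there is axial: E₁ = 2kp₁/r³ along +z.
E₁ = 2(8.99×10⁹)(2.31×10⁻¹¹)/(0.426)³ = 5.372 N/C.
Torque on the second dipole: τ = p₂ E₁ sinθ.
τ = (1.88×10⁻¹¹)(5.372)·sin65° = 9.154×10⁻¹¹ N·m.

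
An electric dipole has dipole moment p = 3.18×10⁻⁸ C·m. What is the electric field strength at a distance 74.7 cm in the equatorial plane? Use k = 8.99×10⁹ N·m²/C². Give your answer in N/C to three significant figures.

On the perpendicular bisector E = kp/r³ (half the axial value at the same distance).
E = (8.99×10⁹)(3.18×10⁻⁸) / (0.747)³ = 685.8 N/C.

E ≈ 686 N/C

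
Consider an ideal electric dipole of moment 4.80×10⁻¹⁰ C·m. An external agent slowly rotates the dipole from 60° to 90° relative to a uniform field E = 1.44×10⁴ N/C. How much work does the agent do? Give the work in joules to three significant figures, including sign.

W ≈ 3.46×10⁻⁶ J

W_ext = ΔU = U(θ₂) − U(θ₁) = −pE cosθ₂ − (−pE cosθ₁) = pE(cosθ₁ − cosθ₂).
W = (4.80×10⁻¹⁰)(1.44×10⁴)·(cos60° − cos90°) = (6.912×10⁻⁶)·(+0.5000) = 3.456×10⁻⁶ J.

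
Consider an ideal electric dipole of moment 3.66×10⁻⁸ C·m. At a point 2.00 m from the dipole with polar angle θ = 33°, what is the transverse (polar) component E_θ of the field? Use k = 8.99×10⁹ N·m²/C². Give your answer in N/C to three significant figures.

E_θ ≈ 22.4 N/C

For a dipole, E_θ = (kp sinθ)/r³.
kp/r³ = (8.99×10⁹)(3.66×10⁻⁸)/(2.00)³ = 41.13 N/C.
E_θ = 41.13·sin33° = 22.40 N/C.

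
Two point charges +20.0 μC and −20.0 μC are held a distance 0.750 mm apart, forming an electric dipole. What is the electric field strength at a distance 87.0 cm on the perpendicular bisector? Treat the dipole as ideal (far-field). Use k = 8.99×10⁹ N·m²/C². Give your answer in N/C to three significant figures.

E ≈ 205 N/C

Dipole moment p = qd = (2.00×10⁻⁵ C)(7.50×10⁻⁴ m) = 1.50×10⁻⁸ C·m.
On the perpendicular bisector E = kp/r³ (half the axial value at the same distance).
E = (8.99×10⁹)(1.50×10⁻⁸) / (0.870)³ = 204.8 N/C.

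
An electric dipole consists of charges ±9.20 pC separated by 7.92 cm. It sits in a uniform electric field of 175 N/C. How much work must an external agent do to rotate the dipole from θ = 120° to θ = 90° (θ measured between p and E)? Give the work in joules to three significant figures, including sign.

W ≈ -6.38×10⁻¹¹ J

Dipole moment p = qd = (9.20×10⁻¹² C)(0.0792 m) = 7.286×10⁻¹³ C·m.
W_ext = ΔU = U(θ₂) − U(θ₁) = −pE cosθ₂ − (−pE cosθ₁) = pE(cosθ₁ − cosθ₂).
W = (7.286×10⁻¹³)(175)·(cos120° − cos90°) = (1.275×10⁻¹⁰)·(-0.5000) = -6.375×10⁻¹¹ J.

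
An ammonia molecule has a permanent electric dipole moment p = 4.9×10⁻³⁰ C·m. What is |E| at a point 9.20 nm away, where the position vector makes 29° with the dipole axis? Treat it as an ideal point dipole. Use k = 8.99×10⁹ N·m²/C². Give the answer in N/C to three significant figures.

At angle θ the dipole field magnitude is E = (kp/r³)·√(1 + 3cos²θ).
kp/r³ = (8.99×10⁹)(4.90×10⁻³⁰) / (9.20×10⁻⁹)³ = 5.657×10⁴ N/C.
√(1 + 3cos²29°) = √(1 + 3·0.7650) = √3.2949 ≈ 1.8152.
E ≈ 5.657×10⁴ × 1.815 = 1.027×10⁵ N/C.

E ≈ 1.03×10⁵ N/C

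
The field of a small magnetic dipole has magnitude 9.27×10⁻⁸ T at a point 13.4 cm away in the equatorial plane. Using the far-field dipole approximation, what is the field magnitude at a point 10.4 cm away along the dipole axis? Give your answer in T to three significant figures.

B ≈ 3.97×10⁻⁷ T

Dipole fields scale as 1/r³ in the far field.
The axial field is twice the equatorial field at the same r, so the geometry factor is 2/1.
B₂ = B₁ · (2/1) · (r₁/r₂)³ = 9.27×10⁻⁸ · 2 · (13.4/10.4)³.
(r₁/r₂)³ = (1.288)³ = 2.139.
B₂ ≈ 3.966×10⁻⁷ T.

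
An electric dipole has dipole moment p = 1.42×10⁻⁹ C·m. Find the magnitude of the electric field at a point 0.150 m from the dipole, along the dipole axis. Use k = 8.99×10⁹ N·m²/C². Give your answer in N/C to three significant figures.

E ≈ 7560 N/C

On the dipole axis E = 2kp/r³.
E = 2·(8.99×10⁹)(1.42×10⁻⁹) / (0.150)³ = 7565 N/C.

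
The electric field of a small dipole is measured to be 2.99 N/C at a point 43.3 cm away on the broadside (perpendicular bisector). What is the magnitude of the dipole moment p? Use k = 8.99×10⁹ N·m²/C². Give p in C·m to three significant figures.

p ≈ 2.70×10⁻¹¹ C·m

In the equatorial plane E = kp/r³, so p = Er³/(k).
p = (2.99)·(0.433)³ / (8.99×10⁹) = 2.700×10⁻¹¹ C·m.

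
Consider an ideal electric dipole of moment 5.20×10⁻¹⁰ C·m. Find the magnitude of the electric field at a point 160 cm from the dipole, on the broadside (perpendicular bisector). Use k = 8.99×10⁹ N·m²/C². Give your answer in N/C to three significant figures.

E ≈ 1.14 N/C

On the perpendicular bisector E = kp/r³ (half the axial value at the same distance).
E = (8.99×10⁹)(5.20×10⁻¹⁰) / (1.60)³ = 1.141 N/C.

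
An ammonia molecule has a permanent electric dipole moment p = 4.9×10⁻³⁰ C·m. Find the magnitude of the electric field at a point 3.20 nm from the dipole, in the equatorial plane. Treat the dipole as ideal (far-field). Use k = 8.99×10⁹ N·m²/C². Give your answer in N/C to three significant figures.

E ≈ 1.34×10⁶ N/C

On the perpendicular bisector E = kp/r³ (half the axial value at the same distance).
E = (8.99×10⁹)(4.90×10⁻³⁰) / (3.20×10⁻⁹)³ = 1.344×10⁶ N/C.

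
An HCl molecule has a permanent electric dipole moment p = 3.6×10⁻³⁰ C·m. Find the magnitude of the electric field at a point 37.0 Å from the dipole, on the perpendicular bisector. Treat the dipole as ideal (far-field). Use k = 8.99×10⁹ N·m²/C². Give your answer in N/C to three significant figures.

In the equatorial plane E = kp/r³.
E = (8.99×10⁹)(3.60×10⁻³⁰) / (3.70×10⁻⁹)³ = 6.389×10⁵ N/C.

E ≈ 6.39×10⁵ N/C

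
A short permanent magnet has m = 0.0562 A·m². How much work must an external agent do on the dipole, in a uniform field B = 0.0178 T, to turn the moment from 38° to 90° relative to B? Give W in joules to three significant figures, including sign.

W ≈ 7.88×10⁻⁴ J

W_ext = ΔU = −mB cosθ₂ + mB cosθ₁ = mB(cosθ₁ − cosθ₂).
W = (0.0562)(0.0178)·(cos38° − cos90°) = (0.001000)·(+0.7880) = 7.883×10⁻⁴ J.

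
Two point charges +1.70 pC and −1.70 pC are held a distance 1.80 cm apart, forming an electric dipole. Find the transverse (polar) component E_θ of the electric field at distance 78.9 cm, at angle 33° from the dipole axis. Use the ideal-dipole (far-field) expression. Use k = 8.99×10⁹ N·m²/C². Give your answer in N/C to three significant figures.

E_θ ≈ 3.05×10⁻⁴ N/C

Dipole moment p = qd = (1.70×10⁻¹² C)(0.0180 m) = 3.06×10⁻¹⁴ C·m.
For a dipole, E_θ = (kp sinθ)/r³.
kp/r³ = (8.99×10⁹)(3.06×10⁻¹⁴)/(0.789)³ = 5.601×10⁻⁴ N/C.
E_θ = 5.601×10⁻⁴·sin33° = 3.050×10⁻⁴ N/C.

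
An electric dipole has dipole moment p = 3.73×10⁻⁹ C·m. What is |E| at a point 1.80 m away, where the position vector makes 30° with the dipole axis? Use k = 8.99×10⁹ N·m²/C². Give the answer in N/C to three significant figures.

At angle θ the dipole field magnitude is E = (kp/r³)·√(1 + 3cos²θ).
kp/r³ = (8.99×10⁹)(3.73×10⁻⁹) / (1.80)³ = 5.750 N/C.
√(1 + 3cos²30°) = √(1 + 3·0.7500) = √3.2500 ≈ 1.8028.
E ≈ 5.750 × 1.803 = 10.37 N/C.

E ≈ 10.4 N/C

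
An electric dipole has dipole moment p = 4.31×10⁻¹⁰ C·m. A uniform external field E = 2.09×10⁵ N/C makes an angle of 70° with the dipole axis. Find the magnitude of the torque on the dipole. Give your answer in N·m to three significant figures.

Torque on an electric dipole: τ = pE sinθ.
τ = (4.31×10⁻¹⁰)(2.09×10⁵)·sin70° = 8.465×10⁻⁵ N·m.

τ ≈ 8.46×10⁻⁵ N·m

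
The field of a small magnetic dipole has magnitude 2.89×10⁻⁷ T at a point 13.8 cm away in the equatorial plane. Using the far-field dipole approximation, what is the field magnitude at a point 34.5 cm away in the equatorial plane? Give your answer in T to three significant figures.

B ≈ 1.85×10⁻⁸ T

Dipole fields scale as 1/r³ in the far field; the geometry is the same at both points.
B₂ = B₁ · (r₁/r₂)³ = 2.89×10⁻⁷ · (13.8/34.5)³.
(r₁/r₂)³ = (0.4)³ = 0.064.
B₂ ≈ 1.850×10⁻⁸ T.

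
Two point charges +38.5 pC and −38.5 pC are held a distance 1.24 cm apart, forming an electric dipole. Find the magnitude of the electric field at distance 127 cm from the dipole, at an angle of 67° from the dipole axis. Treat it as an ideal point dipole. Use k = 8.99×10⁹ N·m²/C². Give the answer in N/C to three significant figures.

Dipole moment p = qd = (3.85×10⁻¹¹ C)(0.0124 m) = 4.774×10⁻¹³ C·m.
At angle θ the dipole field magnitude is E = (kp/r³)·√(1 + 3cos²θ).
kp/r³ = (8.99×10⁹)(4.774×10⁻¹³) / (1.27)³ = 0.002095 N/C.
√(1 + 3cos²67°) = √(1 + 3·0.1527) = √1.4580 ≈ 1.2075.
E ≈ 0.002095 × 1.207 = 0.002530 N/C.

E ≈ 0.00253 N/C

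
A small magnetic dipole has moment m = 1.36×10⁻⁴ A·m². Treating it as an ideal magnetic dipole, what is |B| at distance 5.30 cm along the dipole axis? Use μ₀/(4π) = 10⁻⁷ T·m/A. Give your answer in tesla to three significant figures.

On axis B = (μ₀/4π)·2m/r³.
B = 2·(10⁻⁷)·(1.36×10⁻⁴) / (0.0530)³ = 1.827×10⁻⁷ T.

B ≈ 1.83×10⁻⁷ T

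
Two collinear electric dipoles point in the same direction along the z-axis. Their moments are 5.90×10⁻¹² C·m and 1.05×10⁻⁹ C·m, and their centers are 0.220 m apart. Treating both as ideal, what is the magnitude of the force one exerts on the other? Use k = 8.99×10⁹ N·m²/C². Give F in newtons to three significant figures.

On-axis field of dipole 1 at distance r: E = 2kp₁/r³. Force on dipole 2 is F = p₂·dE/dr (gradient along axis).
dE/dr = −6kp₁/r⁴, so |F| = 6kp₁p₂/r⁴ (attractive for aligned moments).
F = 6(8.99×10⁹)(5.90×10⁻¹²)(1.05×10⁻⁹)/(0.220)⁴ = 1.426×10⁻⁷ N.

F ≈ 1.43×10⁻⁷ N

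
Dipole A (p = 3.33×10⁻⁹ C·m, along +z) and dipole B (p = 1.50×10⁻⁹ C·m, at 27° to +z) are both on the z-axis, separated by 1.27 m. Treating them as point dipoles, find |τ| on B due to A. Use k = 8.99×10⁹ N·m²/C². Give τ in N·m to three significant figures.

τ ≈ 1.99×10⁻⁸ N·m

The second dipole sits on the axis of the first, so the field there is axial: E₁ = 2kp₁/r³ along +z.
E₁ = 2(8.99×10⁹)(3.33×10⁻⁹)/(1.27)³ = 29.23 N/C.
Torque on the second dipole: τ = p₂ E₁ sinθ.
τ = (1.50×10⁻⁹)(29.23)·sin27° = 1.990×10⁻⁸ N·m.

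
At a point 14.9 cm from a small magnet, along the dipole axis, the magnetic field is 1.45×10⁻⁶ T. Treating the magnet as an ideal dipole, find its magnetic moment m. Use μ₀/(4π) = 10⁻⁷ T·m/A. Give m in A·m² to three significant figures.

On axis B = (μ₀/4π)·2m/r³, so m = Br³·4π/(μ₀·2).
m = (1.45×10⁻⁶)·(0.149)³ / (2·10⁻⁷) = 0.02398 A·m².

m ≈ 0.0240 A·m²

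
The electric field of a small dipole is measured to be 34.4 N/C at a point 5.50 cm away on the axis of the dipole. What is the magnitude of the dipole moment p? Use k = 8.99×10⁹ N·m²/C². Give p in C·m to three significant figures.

p ≈ 3.18×10⁻¹³ C·m

On axis E = 2kp/r³, so p = Er³/(2k).
p = (34.4)·(0.0550)³ / (2·8.99×10⁹) = 3.183×10⁻¹³ C·m.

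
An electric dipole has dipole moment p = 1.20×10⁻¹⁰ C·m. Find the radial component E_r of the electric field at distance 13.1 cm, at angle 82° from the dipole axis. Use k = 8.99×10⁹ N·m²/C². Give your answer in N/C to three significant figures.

For a dipole, E_r = (2kp cosθ)/r³.
kp/r³ = (8.99×10⁹)(1.20×10⁻¹⁰)/(0.131)³ = 479.9 N/C.
E_r = 2·479.9·cos82° = 133.6 N/C.

E_r ≈ 134 N/C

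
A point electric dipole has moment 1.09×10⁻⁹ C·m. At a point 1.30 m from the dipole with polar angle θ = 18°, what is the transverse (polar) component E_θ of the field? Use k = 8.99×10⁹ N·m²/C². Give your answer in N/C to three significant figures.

For a dipole, E_θ = (kp sinθ)/r³.
kp/r³ = (8.99×10⁹)(1.09×10⁻⁹)/(1.30)³ = 4.460 N/C.
E_θ = 4.460·sin18° = 1.378 N/C.

E_θ ≈ 1.38 N/C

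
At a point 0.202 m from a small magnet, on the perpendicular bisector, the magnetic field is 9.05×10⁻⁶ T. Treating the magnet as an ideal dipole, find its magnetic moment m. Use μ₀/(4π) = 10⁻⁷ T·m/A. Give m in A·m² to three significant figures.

m ≈ 0.746 A·m²

In the equatorial plane B = (μ₀/4π)·m/r³, so m = Br³·4π/(μ₀).
m = (9.05×10⁻⁶)·(0.202)³ / (10⁻⁷) = 0.7459 A·m².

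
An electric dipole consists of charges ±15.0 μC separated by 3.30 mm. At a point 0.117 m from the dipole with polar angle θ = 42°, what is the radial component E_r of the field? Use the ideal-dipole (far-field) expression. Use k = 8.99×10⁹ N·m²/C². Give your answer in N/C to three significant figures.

E_r ≈ 4.13×10⁵ N/C

Dipole moment p = qd = (1.50×10⁻⁵ C)(0.00330 m) = 4.95×10⁻⁸ C·m.
For a dipole, E_r = (2kp cosθ)/r³.
kp/r³ = (8.99×10⁹)(4.95×10⁻⁸)/(0.117)³ = 2.778×10⁵ N/C.
E_r = 2·2.778×10⁵·cos42° = 4.130×10⁵ N/C.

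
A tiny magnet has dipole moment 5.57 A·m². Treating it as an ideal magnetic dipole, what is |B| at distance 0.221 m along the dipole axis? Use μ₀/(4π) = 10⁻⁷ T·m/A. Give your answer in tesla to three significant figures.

On axis B = (μ₀/4π)·2m/r³.
B = 2·(10⁻⁷)·(5.57) / (0.221)³ = 1.032×10⁻⁴ T.

B ≈ 1.03×10⁻⁴ T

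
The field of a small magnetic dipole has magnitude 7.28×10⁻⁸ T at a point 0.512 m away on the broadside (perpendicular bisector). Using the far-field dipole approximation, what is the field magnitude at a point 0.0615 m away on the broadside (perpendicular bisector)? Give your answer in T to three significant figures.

Dipole fields scale as 1/r³ in the far field; the geometry is the same at both points.
B₂ = B₁ · (r₁/r₂)³ = 7.28×10⁻⁸ · (0.512/0.0615)³.
(r₁/r₂)³ = (8.325)³ = 577.
B₂ ≈ 4.201×10⁻⁵ T.

B ≈ 4.20×10⁻⁵ T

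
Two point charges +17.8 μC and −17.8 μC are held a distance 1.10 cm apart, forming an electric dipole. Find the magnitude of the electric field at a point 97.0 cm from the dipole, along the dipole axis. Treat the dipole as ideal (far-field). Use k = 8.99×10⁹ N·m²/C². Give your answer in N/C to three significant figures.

Dipole moment p = qd = (1.78×10⁻⁵ C)(0.0110 m) = 1.958×10⁻⁷ C·m.
On the dipole axis E = 2kp/r³.
E = 2·(8.99×10⁹)(1.958×10⁻⁷) / (0.970)³ = 3857 N/C.

E ≈ 3860 N/C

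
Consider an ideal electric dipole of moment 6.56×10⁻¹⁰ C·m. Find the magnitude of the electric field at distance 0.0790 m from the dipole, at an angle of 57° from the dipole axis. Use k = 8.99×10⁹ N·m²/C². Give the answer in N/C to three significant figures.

At angle θ the dipole field magnitude is E = (kp/r³)·√(1 + 3cos²θ).
kp/r³ = (8.99×10⁹)(6.56×10⁻¹⁰) / (0.0790)³ = 1.196×10⁴ N/C.
√(1 + 3cos²57°) = √(1 + 3·0.2966) = √1.8899 ≈ 1.3747.
E ≈ 1.196×10⁴ × 1.375 = 1.644×10⁴ N/C.

E ≈ 1.64×10⁴ N/C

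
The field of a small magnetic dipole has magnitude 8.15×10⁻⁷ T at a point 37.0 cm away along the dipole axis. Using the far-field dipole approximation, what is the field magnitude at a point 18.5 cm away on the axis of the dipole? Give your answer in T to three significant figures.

Dipole fields scale as 1/r³ in the far field; the geometry is the same at both points.
B₂ = B₁ · (r₁/r₂)³ = 8.15×10⁻⁷ · (37.0/18.5)³.
(r₁/r₂)³ = (2)³ = 8.
B₂ ≈ 6.520×10⁻⁶ T.

B ≈ 6.52×10⁻⁶ T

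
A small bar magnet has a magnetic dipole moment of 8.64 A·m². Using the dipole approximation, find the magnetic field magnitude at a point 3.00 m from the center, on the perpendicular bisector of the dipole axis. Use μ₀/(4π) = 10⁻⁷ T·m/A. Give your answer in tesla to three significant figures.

B ≈ 3.20×10⁻⁸ T

In the equatorial plane B = (μ₀/4π)·m/r³ (half the axial value).
B = (10⁻⁷)·(8.64) / (3.00)³ = 3.200×10⁻⁸ T.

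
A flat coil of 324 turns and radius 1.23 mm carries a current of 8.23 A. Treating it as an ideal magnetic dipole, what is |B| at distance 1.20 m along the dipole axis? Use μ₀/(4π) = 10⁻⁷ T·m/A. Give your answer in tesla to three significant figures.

B ≈ 1.47×10⁻⁹ T

m = NIA = NIπa² = 324·(8.23)·π·(0.00123)² = 0.01267 A·m².
On axis B = (μ₀/4π)·2m/r³.
B = 2·(10⁻⁷)·(0.01267) / (1.20)³ = 1.466×10⁻⁹ T.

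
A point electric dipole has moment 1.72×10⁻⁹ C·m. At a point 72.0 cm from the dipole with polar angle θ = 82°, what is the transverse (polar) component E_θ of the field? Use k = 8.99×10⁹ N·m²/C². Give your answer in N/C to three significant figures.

E_θ ≈ 41.0 N/C

For a dipole, E_θ = (kp sinθ)/r³.
kp/r³ = (8.99×10⁹)(1.72×10⁻⁹)/(0.720)³ = 41.43 N/C.
E_θ = 41.43·sin82° = 41.02 N/C.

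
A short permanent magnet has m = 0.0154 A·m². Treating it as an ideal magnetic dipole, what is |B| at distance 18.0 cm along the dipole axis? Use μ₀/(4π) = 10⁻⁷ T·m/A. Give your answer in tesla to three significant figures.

B ≈ 5.28×10⁻⁷ T

On axis B = (μ₀/4π)·2m/r³.
B = 2·(10⁻⁷)·(0.0154) / (0.180)³ = 5.281×10⁻⁷ T.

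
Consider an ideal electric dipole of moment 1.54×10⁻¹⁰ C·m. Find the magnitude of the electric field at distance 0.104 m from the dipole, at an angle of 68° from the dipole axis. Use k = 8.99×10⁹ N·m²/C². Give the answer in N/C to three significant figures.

E ≈ 1470 N/C

At angle θ the dipole field magnitude is E = (kp/r³)·√(1 + 3cos²θ).
kp/r³ = (8.99×10⁹)(1.54×10⁻¹⁰) / (0.104)³ = 1231 N/C.
√(1 + 3cos²68°) = √(1 + 3·0.1403) = √1.4210 ≈ 1.1921.
E ≈ 1231 × 1.192 = 1467 N/C.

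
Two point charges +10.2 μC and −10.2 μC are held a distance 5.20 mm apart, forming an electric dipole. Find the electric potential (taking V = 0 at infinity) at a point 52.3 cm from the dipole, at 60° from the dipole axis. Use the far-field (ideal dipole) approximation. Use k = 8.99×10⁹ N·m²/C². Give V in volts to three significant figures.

V ≈ 872 V

Dipole moment p = qd = (1.02×10⁻⁵ C)(0.00520 m) = 5.304×10⁻⁸ C·m.
The dipole potential is V = kp cosθ / r².
V = (8.99×10⁹)(5.304×10⁻⁸)·cos60° / (0.523)² = 871.6 V.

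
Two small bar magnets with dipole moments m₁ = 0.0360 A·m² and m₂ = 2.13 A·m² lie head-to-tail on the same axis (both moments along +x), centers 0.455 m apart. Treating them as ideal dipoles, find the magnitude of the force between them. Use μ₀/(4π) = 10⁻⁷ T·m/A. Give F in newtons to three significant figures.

F ≈ 1.07×10⁻⁶ N

On-axis B of dipole 1: B = (μ₀/4π)·2m₁/r³. Force on dipole 2: F = m₂·dB/dr.
dB/dr = −(μ₀/4π)·6m₁/r⁴, so |F| = (μ₀/4π)·6m₁m₂/r⁴.
F = 6(10⁻⁷)(0.0360)(2.13)/(0.455)⁴ = 1.073×10⁻⁶ N.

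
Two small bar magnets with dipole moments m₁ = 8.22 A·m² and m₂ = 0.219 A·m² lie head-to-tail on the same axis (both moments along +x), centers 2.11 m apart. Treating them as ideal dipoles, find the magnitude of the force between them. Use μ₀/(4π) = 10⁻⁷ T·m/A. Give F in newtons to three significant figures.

On-axis B of dipole 1: B = (μ₀/4π)·2m₁/r³. Force on dipole 2: F = m₂·dB/dr.
dB/dr = −(μ₀/4π)·6m₁/r⁴, so |F| = (μ₀/4π)·6m₁m₂/r⁴.
F = 6(10⁻⁷)(8.22)(0.219)/(2.11)⁴ = 5.449×10⁻⁸ N.

F ≈ 5.45×10⁻⁸ N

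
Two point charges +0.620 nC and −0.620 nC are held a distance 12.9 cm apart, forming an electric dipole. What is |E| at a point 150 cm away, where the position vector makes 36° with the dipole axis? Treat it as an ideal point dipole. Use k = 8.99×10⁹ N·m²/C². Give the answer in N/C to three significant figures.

Dipole moment p = qd = (6.20×10⁻¹⁰ C)(0.129 m) = 7.998×10⁻¹¹ C·m.
At angle θ the dipole field magnitude is E = (kp/r³)·√(1 + 3cos²θ).
kp/r³ = (8.99×10⁹)(7.998×10⁻¹¹) / (1.50)³ = 0.2130 N/C.
√(1 + 3cos²36°) = √(1 + 3·0.6545) = √2.9635 ≈ 1.7215.
E ≈ 0.2130 × 1.721 = 0.3668 N/C.

E ≈ 0.367 N/C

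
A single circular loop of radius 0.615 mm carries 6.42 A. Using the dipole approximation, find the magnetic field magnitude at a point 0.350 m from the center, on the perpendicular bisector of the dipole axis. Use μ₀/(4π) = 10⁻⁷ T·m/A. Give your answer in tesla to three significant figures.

B ≈ 1.78×10⁻¹¹ T

Magnetic moment m = IA = Iπa² = (6.42)·π·(6.15×10⁻⁴)² = 7.628×10⁻⁶ A·m².
In the equatorial plane B = (μ₀/4π)·m/r³ (half the axial value).
B = (10⁻⁷)·(7.628×10⁻⁶) / (0.350)³ = 1.779×10⁻¹¹ T.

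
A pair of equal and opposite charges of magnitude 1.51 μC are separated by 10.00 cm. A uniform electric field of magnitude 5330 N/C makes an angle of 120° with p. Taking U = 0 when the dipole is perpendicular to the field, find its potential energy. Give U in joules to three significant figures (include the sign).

U ≈ 4.02×10⁻⁴ J

Dipole moment p = qd = (1.51×10⁻⁶ C)(0.100 m) = 1.51×10⁻⁷ C·m.
U = −p·E = −pE cosθ.
U = −(1.51×10⁻⁷)(5330)·cos120° = 4.024×10⁻⁴ J.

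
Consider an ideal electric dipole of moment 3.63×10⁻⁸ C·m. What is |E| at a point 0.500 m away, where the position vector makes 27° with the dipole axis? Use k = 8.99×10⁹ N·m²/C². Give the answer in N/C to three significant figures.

At angle θ the dipole field magnitude is E = (kp/r³)·√(1 + 3cos²θ).
kp/r³ = (8.99×10⁹)(3.63×10⁻⁸) / (0.500)³ = 2611 N/C.
√(1 + 3cos²27°) = √(1 + 3·0.7939) = √3.3817 ≈ 1.8389.
E ≈ 2611 × 1.839 = 4801 N/C.

E ≈ 4800 N/C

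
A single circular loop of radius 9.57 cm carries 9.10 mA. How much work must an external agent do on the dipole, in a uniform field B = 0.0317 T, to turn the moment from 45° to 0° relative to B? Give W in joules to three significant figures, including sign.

W ≈ -2.43×10⁻⁶ J

Magnetic moment m = IA = Iπa² = (0.00910)·π·(0.0957)² = 2.618×10⁻⁴ A·m².
W_ext = ΔU = −mB cosθ₂ + mB cosθ₁ = mB(cosθ₁ − cosθ₂).
W = (2.618×10⁻⁴)(0.0317)·(cos45° − cos0°) = (8.299×10⁻⁶)·(-0.2929) = -2.431×10⁻⁶ J.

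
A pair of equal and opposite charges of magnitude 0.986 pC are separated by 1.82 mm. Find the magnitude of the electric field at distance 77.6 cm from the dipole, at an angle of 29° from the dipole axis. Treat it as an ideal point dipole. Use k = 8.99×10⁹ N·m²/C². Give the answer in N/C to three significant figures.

Dipole moment p = qd = (9.86×10⁻¹³ C)(0.00182 m) = 1.795×10⁻¹⁵ C·m.
At angle θ the dipole field magnitude is E = (kp/r³)·√(1 + 3cos²θ).
kp/r³ = (8.99×10⁹)(1.795×10⁻¹⁵) / (0.776)³ = 3.453×10⁻⁵ N/C.
√(1 + 3cos²29°) = √(1 + 3·0.7650) = √3.2949 ≈ 1.8152.
E ≈ 3.453×10⁻⁵ × 1.815 = 6.268×10⁻⁵ N/C.

E ≈ 6.27×10⁻⁵ N/C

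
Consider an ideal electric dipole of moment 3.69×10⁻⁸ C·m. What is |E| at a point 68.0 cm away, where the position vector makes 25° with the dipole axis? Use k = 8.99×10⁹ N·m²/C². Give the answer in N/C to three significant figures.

At angle θ the dipole field magnitude is E = (kp/r³)·√(1 + 3cos²θ).
kp/r³ = (8.99×10⁹)(3.69×10⁻⁸) / (0.680)³ = 1055 N/C.
√(1 + 3cos²25°) = √(1 + 3·0.8214) = √3.4642 ≈ 1.8612.
E ≈ 1055 × 1.861 = 1964 N/C.

E ≈ 1960 N/C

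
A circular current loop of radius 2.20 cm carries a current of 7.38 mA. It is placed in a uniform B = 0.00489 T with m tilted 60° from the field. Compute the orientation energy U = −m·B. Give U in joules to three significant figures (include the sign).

U ≈ -2.74×10⁻⁸ J

Magnetic moment m = IA = Iπa² = (0.00738)·π·(0.0220)² = 1.122×10⁻⁵ A·m².
U = −m·B = −mB cosθ.
U = −(1.122×10⁻⁵)(0.00489)·cos60° = -2.743×10⁻⁸ J.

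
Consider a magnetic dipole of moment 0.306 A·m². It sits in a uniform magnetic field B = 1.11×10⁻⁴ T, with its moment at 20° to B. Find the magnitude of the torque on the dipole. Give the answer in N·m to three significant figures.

τ ≈ 1.16×10⁻⁵ N·m

Torque on a magnetic dipole: τ = mB sinθ.
τ = (0.306)(1.11×10⁻⁴)·sin20° = 1.162×10⁻⁵ N·m.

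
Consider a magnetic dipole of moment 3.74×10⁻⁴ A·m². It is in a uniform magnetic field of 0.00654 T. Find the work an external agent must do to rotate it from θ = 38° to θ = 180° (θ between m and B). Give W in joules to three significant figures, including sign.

W ≈ 4.37×10⁻⁶ J

W_ext = ΔU = −mB cosθ₂ + mB cosθ₁ = mB(cosθ₁ − cosθ₂).
W = (3.74×10⁻⁴)(0.00654)·(cos38° − cos180°) = (2.446×10⁻⁶)·(+1.7880) = 4.373×10⁻⁶ J.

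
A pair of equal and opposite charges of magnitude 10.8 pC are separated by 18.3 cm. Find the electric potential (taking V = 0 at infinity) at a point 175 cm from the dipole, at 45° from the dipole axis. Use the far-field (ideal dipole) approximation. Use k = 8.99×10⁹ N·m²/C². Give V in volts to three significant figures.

Dipole moment p = qd = (1.08×10⁻¹¹ C)(0.183 m) = 1.976×10⁻¹² C·m.
The dipole potential is V = kp cosθ / r².
V = (8.99×10⁹)(1.976×10⁻¹²)·cos45° / (1.75)² = 0.004102 V.

V ≈ 0.00410 V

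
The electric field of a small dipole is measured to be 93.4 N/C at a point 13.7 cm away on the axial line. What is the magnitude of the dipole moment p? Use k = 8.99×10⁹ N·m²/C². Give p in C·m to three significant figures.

p ≈ 1.34×10⁻¹¹ C·m

On axis E = 2kp/r³, so p = Er³/(2k).
p = (93.4)·(0.137)³ / (2·8.99×10⁹) = 1.336×10⁻¹¹ C·m.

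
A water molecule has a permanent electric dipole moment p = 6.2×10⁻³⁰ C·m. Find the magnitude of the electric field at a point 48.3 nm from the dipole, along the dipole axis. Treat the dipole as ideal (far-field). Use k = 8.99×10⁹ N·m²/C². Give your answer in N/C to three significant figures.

On the dipole axis E = 2kp/r³.
E = 2·(8.99×10⁹)(6.20×10⁻³⁰) / (4.83×10⁻⁸)³ = 989.3 N/C.

E ≈ 989 N/C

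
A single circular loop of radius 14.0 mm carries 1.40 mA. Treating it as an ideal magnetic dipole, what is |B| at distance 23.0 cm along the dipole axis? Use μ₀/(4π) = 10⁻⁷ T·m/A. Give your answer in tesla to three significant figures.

Magnetic moment m = IA = Iπa² = (0.00140)·π·(0.0140)² = 8.621×10⁻⁷ A·m².
On axis B = (μ₀/4π)·2m/r³.
B = 2·(10⁻⁷)·(8.621×10⁻⁷) / (0.230)³ = 1.417×10⁻¹¹ T.

B ≈ 1.42×10⁻¹¹ T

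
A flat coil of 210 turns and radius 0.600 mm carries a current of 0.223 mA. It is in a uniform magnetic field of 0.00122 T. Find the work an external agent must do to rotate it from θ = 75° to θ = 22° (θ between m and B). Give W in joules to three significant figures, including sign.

W ≈ -4.32×10⁻¹¹ J

m = NIA = NIπa² = 210·(2.23×10⁻⁴)·π·(6.00×10⁻⁴)² = 5.296×10⁻⁸ A·m².
W_ext = ΔU = −mB cosθ₂ + mB cosθ₁ = mB(cosθ₁ − cosθ₂).
W = (5.296×10⁻⁸)(0.00122)·(cos75° − cos22°) = (6.461×10⁻¹¹)·(-0.6684) = -4.318×10⁻¹¹ J.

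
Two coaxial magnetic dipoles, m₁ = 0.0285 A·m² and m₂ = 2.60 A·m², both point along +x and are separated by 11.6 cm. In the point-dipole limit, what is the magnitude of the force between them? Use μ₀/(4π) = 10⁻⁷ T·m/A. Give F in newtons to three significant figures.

On-axis B of dipole 1: B = (μ₀/4π)·2m₁/r³. Force on dipole 2: F = m₂·dB/dr.
dB/dr = −(μ₀/4π)·6m₁/r⁴, so |F| = (μ₀/4π)·6m₁m₂/r⁴.
F = 6(10⁻⁷)(0.0285)(2.60)/(0.116)⁴ = 2.455×10⁻⁴ N.

F ≈ 2.46×10⁻⁴ N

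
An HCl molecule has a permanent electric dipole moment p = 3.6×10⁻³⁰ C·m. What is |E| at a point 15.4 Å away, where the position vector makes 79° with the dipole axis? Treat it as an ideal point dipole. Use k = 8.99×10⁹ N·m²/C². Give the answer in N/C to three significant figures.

E ≈ 9.33×10⁶ N/C

At angle θ the dipole field magnitude is E = (kp/r³)·√(1 + 3cos²θ).
kp/r³ = (8.99×10⁹)(3.60×10⁻³⁰) / (1.54×10⁻⁹)³ = 8.861×10⁶ N/C.
√(1 + 3cos²79°) = √(1 + 3·0.0364) = √1.1092 ≈ 1.0532.
E ≈ 8.861×10⁶ × 1.053 = 9.333×10⁶ N/C.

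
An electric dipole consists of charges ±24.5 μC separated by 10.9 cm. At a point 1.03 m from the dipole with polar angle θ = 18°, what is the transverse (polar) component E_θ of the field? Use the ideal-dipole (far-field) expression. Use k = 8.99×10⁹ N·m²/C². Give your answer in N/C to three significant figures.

E_θ ≈ 6790 N/C

Dipole moment p = qd = (2.45×10⁻⁵ C)(0.109 m) = 2.671×10⁻⁶ C·m.
For a dipole, E_θ = (kp sinθ)/r³.
kp/r³ = (8.99×10⁹)(2.671×10⁻⁶)/(1.03)³ = 2.197×10⁴ N/C.
E_θ = 2.197×10⁴·sin18° = 6791 N/C.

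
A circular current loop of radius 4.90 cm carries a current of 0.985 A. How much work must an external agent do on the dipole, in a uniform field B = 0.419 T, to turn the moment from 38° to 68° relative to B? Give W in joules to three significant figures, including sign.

Magnetic moment m = IA = Iπa² = (0.985)·π·(0.0490)² = 0.00743 A·m².
W_ext = ΔU = −mB cosθ₂ + mB cosθ₁ = mB(cosθ₁ − cosθ₂).
W = (0.00743)(0.419)·(cos38° − cos68°) = (0.003113)·(+0.4134) = 0.001287 J.

W ≈ 0.00129 J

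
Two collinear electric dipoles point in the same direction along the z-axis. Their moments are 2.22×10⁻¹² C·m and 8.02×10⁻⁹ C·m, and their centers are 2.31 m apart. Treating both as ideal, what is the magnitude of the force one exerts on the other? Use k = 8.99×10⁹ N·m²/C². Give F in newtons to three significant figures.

F ≈ 3.37×10⁻¹¹ N

On-axis field of dipole 1 at distance r: E = 2kp₁/r³. Force on dipole 2 is F = p₂·dE/dr (gradient along axis).
dE/dr = −6kp₁/r⁴, so |F| = 6kp₁p₂/r⁴ (attractive for aligned moments).
F = 6(8.99×10⁹)(2.22×10⁻¹²)(8.02×10⁻⁹)/(2.31)⁴ = 3.373×10⁻¹¹ N.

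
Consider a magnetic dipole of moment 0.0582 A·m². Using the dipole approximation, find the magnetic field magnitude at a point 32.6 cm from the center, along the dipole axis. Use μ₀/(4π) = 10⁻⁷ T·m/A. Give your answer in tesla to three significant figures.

B ≈ 3.36×10⁻⁷ T

On axis B = (μ₀/4π)·2m/r³.
B = 2·(10⁻⁷)·(0.0582) / (0.326)³ = 3.360×10⁻⁷ T.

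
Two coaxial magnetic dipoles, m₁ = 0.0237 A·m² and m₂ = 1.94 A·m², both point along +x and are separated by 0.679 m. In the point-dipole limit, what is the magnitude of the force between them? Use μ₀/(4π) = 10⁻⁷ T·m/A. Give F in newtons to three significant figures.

On-axis B of dipole 1: B = (μ₀/4π)·2m₁/r³. Force on dipole 2: F = m₂·dB/dr.
dB/dr = −(μ₀/4π)·6m₁/r⁴, so |F| = (μ₀/4π)·6m₁m₂/r⁴.
F = 6(10⁻⁷)(0.0237)(1.94)/(0.679)⁴ = 1.298×10⁻⁷ N.

F ≈ 1.30×10⁻⁷ N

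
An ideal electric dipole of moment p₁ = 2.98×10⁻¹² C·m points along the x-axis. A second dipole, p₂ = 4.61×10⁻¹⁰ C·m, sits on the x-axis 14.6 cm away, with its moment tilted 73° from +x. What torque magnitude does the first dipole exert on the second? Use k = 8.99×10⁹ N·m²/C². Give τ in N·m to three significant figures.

τ ≈ 7.59×10⁻⁹ N·m

The second dipole sits on the axis of the first, so the field there is axial: E₁ = 2kp₁/r³ along +x.
E₁ = 2(8.99×10⁹)(2.98×10⁻¹²)/(0.146)³ = 17.22 N/C.
Torque on the second dipole: τ = p₂ E₁ sinθ.
τ = (4.61×10⁻¹⁰)(17.22)·sin73° = 7.590×10⁻⁹ N·m.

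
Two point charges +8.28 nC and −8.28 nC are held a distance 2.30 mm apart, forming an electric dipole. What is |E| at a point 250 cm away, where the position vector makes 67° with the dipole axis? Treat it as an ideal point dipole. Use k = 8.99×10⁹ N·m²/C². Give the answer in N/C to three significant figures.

Dipole moment p = qd = (8.28×10⁻⁹ C)(0.00230 m) = 1.904×10⁻¹¹ C·m.
At angle θ the dipole field magnitude is E = (kp/r³)·√(1 + 3cos²θ).
kp/r³ = (8.99×10⁹)(1.904×10⁻¹¹) / (2.50)³ = 0.01095 N/C.
√(1 + 3cos²67°) = √(1 + 3·0.1527) = √1.4580 ≈ 1.2075.
E ≈ 0.01095 × 1.207 = 0.01323 N/C.

E ≈ 0.0132 N/C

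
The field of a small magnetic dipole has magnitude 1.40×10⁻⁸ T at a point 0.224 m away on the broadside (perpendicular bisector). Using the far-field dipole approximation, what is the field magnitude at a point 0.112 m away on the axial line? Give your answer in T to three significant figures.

B ≈ 2.24×10⁻⁷ T

Dipole fields scale as 1/r³ in the far field.
The axial field is twice the equatorial field at the same r, so the geometry factor is 2/1.
B₂ = B₁ · (2/1) · (r₁/r₂)³ = 1.40×10⁻⁸ · 2 · (0.224/0.112)³.
(r₁/r₂)³ = (2)³ = 8.
B₂ ≈ 2.240×10⁻⁷ T.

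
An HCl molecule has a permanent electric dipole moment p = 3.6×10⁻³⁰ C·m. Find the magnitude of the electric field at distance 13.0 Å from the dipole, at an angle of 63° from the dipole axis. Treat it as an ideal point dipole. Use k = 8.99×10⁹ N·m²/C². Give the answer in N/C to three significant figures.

E ≈ 1.87×10⁷ N/C

At angle θ the dipole field magnitude is E = (kp/r³)·√(1 + 3cos²θ).
kp/r³ = (8.99×10⁹)(3.60×10⁻³⁰) / (1.30×10⁻⁹)³ = 1.473×10⁷ N/C.
√(1 + 3cos²63°) = √(1 + 3·0.2061) = √1.6183 ≈ 1.2721.
E ≈ 1.473×10⁷ × 1.272 = 1.874×10⁷ N/C.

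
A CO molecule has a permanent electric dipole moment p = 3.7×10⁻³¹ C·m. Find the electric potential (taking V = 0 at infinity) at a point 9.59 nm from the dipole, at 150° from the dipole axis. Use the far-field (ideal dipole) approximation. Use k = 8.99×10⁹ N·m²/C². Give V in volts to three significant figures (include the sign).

V ≈ -3.13×10⁻⁵ V

The dipole potential is V = kp cosθ / r².
V = (8.99×10⁹)(3.70×10⁻³¹)·cos150° / (9.59×10⁻⁹)² = -3.132×10⁻⁵ V.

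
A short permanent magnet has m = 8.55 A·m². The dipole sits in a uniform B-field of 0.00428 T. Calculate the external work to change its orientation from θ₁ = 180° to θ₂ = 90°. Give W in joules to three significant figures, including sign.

W ≈ -0.0366 J

W_ext = ΔU = −mB cosθ₂ + mB cosθ₁ = mB(cosθ₁ − cosθ₂).
W = (8.55)(0.00428)·(cos180° − cos90°) = (0.03659)·(-1.0000) = -0.03659 J.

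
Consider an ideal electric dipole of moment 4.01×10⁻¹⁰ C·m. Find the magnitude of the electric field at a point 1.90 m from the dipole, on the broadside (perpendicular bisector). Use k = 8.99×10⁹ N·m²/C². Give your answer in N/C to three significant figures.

In the equatorial plane E = kp/r³.
E = (8.99×10⁹)(4.01×10⁻¹⁰) / (1.90)³ = 0.5256 N/C.

E ≈ 0.526 N/C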